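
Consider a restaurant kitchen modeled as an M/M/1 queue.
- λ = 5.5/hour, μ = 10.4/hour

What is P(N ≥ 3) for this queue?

ρ = λ/μ = 5.5/10.4 = 0.5288
P(N ≥ n) = ρⁿ
P(N ≥ 3) = 0.5288^3
P(N ≥ 3) = 0.1479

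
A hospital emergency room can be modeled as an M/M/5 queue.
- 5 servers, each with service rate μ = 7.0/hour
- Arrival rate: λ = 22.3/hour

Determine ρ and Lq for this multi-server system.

Traffic intensity: ρ = λ/(cμ) = 22.3/(5×7.0) = 0.6371
Since ρ = 0.6371 < 1, system is stable.
Offered load a = λ/μ = cρ = 22.3/7.0 = 3.1857
P₀ = [ Σₙ₌₀^4 aⁿ/n! + a^5/(5!(1-ρ)) ]⁻¹
Σ = a^0/0! + a^1/1! + a^2/2! + a^3/3! + a^4/4! = 1.0000 + 3.1857 + 5.0744 + 5.3885 + 4.2916 = 18.9402
a^5/(5!(1-ρ)) = 328.1211/(120 × 0.362857) = 7.5356
P₀ = 1/(18.9402 + 7.5356) = 0.03777
Lq = P₀·a^5·ρ / (5!(1-ρ)²) = 0.0377704 × 328.1211 × 0.637143 / (120 × 0.131665) = 0.4998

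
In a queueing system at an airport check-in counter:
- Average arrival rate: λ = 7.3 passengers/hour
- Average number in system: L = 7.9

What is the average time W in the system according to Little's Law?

Little's Law: L = λW, so W = L/λ
W = 7.9/7.3 = 1.0822 hours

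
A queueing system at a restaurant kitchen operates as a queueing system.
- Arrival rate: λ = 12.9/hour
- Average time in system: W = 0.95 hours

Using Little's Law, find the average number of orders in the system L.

Little's Law: L = λW
L = 12.9 × 0.95 = 12.2550 orders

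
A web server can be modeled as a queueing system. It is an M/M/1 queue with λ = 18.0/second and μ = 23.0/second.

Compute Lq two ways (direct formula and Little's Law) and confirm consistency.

Method 1 (direct): Lq = λ²/(μ(μ-λ)) = 324.00/(23.0 × 5.00) = 2.8174

Method 2 (Little's Law):
W = 1/(μ-λ) = 1/5.00 = 0.2000
Wq = W - 1/μ = 0.2000 - 0.04348 = 0.15652
Lq = λWq = 18.0 × 0.15652 = 2.8174 ✔ (matches Method 1)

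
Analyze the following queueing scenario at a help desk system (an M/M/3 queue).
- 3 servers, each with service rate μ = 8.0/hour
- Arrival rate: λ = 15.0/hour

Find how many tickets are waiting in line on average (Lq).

Traffic intensity: ρ = λ/(cμ) = 15.0/(3×8.0) = 0.6250
Since ρ = 0.6250 < 1, system is stable.
Offered load a = λ/μ = cρ = 15.0/8.0 = 1.8750
P₀ = [ Σₙ₌₀^2 aⁿ/n! + a^3/(3!(1-ρ)) ]⁻¹
Σ = a^0/0! + a^1/1! + a^2/2! = 1.0000 + 1.8750 + 1.7578 = 4.6328
a^3/(3!(1-ρ)) = 6.5918/(6 × 0.3750) = 2.9297
P₀ = 1/(4.6328 + 2.9297) = 0.1322
Lq = P₀·a^3·ρ / (3!(1-ρ)²) = 0.13223 × 6.5918 × 0.62500 / (6 × 0.14062) = 0.6457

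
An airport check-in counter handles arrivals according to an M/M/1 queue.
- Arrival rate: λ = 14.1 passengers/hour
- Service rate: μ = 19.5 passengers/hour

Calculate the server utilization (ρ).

Server utilization: ρ = λ/μ
ρ = 14.1/19.5 = 0.7231
The server is busy 72.31% of the time.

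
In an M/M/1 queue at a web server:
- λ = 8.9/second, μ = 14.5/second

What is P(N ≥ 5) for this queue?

ρ = λ/μ = 8.9/14.5 = 0.6138
P(N ≥ n) = ρⁿ
P(N ≥ 5) = 0.6138^5
P(N ≥ 5) = 0.08712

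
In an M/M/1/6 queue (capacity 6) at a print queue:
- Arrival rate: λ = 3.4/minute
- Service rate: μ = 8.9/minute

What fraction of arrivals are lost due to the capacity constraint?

ρ = λ/μ = 3.4/8.9 = 0.38202
P₀ = (1-ρ)/(1-ρ^(K+1)) = (1-0.38202)/(1-0.38202^7) = 0.6180/0.9988 = 0.6187
P_K = P₀×ρ^K = 0.6187 × 0.38202^6 = 0.6187 × 0.003108 = 0.001923
Blocking probability = 0.19%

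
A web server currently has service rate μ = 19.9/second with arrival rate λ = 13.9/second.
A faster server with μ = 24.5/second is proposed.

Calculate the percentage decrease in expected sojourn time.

System 1: ρ₁ = 13.9/19.9 = 0.6985, W₁ = 1/(19.9-13.9) = 0.16667
System 2: ρ₂ = 13.9/24.5 = 0.5673, W₂ = 1/(24.5-13.9) = 0.094340
Improvement: (W₁-W₂)/W₁ = (0.16667-0.094340)/0.16667 = 43.40%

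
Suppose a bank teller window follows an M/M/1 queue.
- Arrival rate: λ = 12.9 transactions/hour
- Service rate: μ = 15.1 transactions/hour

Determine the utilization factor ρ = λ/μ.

Server utilization: ρ = λ/μ
ρ = 12.9/15.1 = 0.8543
The server is busy 85.43% of the time.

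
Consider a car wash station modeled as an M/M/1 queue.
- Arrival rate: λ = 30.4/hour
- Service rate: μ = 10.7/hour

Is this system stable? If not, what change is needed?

Stability requires ρ = λ/(cμ) < 1
ρ = 30.4/(1 × 10.7) = 30.4/10.70 = 2.8411
Since 2.8411 ≥ 1, the system is UNSTABLE.
Queue grows without bound. Need μ > λ = 30.4.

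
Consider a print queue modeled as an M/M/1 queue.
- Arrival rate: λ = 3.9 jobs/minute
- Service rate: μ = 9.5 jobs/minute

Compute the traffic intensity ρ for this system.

Server utilization: ρ = λ/μ
ρ = 3.9/9.5 = 0.4105
The server is busy 41.05% of the time.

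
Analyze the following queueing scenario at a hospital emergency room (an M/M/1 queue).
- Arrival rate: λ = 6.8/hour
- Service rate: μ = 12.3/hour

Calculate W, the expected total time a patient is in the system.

First, compute utilization: ρ = λ/μ = 6.8/12.3 = 0.5528
For M/M/1: W = 1/(μ-λ)
W = 1/(12.3-6.8) = 1/5.50
W = 0.1818 hours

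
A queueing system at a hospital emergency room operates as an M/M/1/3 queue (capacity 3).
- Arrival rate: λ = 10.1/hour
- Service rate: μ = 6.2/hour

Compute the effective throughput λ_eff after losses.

ρ = λ/μ = 10.1/6.2 = 1.6290
P₀ = (1-ρ)/(1-ρ^(K+1)) = (1-1.6290)/(1-1.6290^4) = -0.6290/-6.0418 = 0.1041
P_K = P₀×ρ^K = 0.1041 × 1.6290^3 = 0.1041 × 4.3228 = 0.4500
λ_eff = λ(1-P_K) = 10.1 × (1 - 0.45004) = 10.1 × 0.54996 = 5.5546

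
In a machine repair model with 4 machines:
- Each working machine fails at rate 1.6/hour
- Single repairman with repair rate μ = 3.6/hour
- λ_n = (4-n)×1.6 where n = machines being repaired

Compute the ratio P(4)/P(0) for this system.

P(4)/P(0) = ∏_{i=0}^{4-1} λ_i/μ_{i+1}
= (4-0)×1.6/3.6 × (4-1)×1.6/3.6 × (4-2)×1.6/3.6 × (4-3)×1.6/3.6
= 0.9364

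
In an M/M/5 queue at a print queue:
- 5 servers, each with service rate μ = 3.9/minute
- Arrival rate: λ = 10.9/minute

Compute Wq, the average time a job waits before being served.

Traffic intensity: ρ = λ/(cμ) = 10.9/(5×3.9) = 0.5590
Since ρ = 0.5590 < 1, system is stable.
Offered load a = λ/μ = cρ = 10.9/3.9 = 2.7949
P₀ = [ Σₙ₌₀^4 aⁿ/n! + a^5/(5!(1-ρ)) ]⁻¹
Σ = a^0/0! + a^1/1! + a^2/2! + a^3/3! + a^4/4! = 1.00000 + 2.79487 + 3.90565 + 3.63860 + 2.54236 = 13.8815
a^5/(5!(1-ρ)) = 170.5334/(120 × 0.44103) = 3.2223
P₀ = 1/(13.8815 + 3.2223) = 0.05847
Lq = P₀·a^5·ρ / (5!(1-ρ)²) = 0.05847 × 170.5334 × 0.5590 / (120 × 0.1945) = 0.2388
Wq = Lq/λ = 0.2388/10.9 = 0.02191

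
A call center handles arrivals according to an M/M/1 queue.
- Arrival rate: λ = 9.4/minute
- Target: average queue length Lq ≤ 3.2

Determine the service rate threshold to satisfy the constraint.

For M/M/1: Lq = λ²/(μ(μ-λ))
Need Lq ≤ 3.2, i.e. μ(μ-λ) ≥ λ²/3.2
μ² - 9.4μ - 88.36/3.2 ≥ 0  →  μ² - 9.4μ - 27.6125 ≥ 0
Quadratic formula (positive root): μ = [λ + √(λ² + 4×27.6125)]/2
Discriminant: 88.36 + 4×27.6125 = 198.8100, √198.8100 = 14.1000
μ ≥ (9.4 + 14.1000)/2 = 11.7500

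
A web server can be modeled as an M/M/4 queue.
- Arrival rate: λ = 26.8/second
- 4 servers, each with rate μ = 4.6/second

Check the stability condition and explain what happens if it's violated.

Stability requires ρ = λ/(cμ) < 1
ρ = 26.8/(4 × 4.6) = 26.8/18.40 = 1.4565
Since 1.4565 ≥ 1, the system is UNSTABLE.
Need c > λ/μ = 26.8/4.6 = 5.83.
Minimum servers needed: c = 6.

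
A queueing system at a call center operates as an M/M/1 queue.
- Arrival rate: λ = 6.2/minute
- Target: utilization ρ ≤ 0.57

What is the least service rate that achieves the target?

ρ = λ/μ, so μ = λ/ρ
μ ≥ 6.2/0.57 = 10.8772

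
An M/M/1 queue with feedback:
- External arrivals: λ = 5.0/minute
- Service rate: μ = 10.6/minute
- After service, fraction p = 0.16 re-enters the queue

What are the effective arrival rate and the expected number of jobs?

Effective arrival rate: λ_eff = λ/(1-p) = 5.0/(1-0.16) = 5.0/0.84 = 5.95238
ρ = λ_eff/μ = 5.95238/10.6 = 0.561545
L = ρ/(1-ρ) = 0.561545/(1-0.561545) = 1.2807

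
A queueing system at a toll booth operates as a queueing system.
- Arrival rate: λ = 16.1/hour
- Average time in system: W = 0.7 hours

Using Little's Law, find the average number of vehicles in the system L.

Little's Law: L = λW
L = 16.1 × 0.7 = 11.2700 vehicles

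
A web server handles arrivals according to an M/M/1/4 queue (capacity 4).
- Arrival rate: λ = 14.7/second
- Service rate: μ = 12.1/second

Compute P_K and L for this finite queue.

ρ = λ/μ = 14.7/12.1 = 1.21488
P₀ = (1-ρ)/(1-ρ^(K+1)) = (1-1.21488)/(1-1.21488^5) = -0.2149/-1.6465 = 0.1305
P_K = P₀×ρ^K = 0.1305 × 1.21488^4 = 0.1305 × 2.1784 = 0.2843
Blocking probability P_4 = 0.2843 (28.43%)
L = ρ[1 - (K+1)ρ^K + Kρ^(K+1)] / [(1-ρ)(1-ρ^(K+1))]
L = 1.21488 × (1 - 5×2.17838 + 4×2.64647) / ((1 - 1.21488) × (1 - 2.64647)) = 2.3830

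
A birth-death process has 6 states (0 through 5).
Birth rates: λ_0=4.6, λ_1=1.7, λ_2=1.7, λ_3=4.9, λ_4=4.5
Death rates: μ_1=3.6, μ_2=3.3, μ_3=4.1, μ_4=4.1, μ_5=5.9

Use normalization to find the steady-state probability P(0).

Ratios P(n)/P(0) = (λ₀···λₙ₋₁)/(μ₁···μₙ):
P(1)/P(0) = (4.6)/(3.6) = 1.2778
P(2)/P(0) = (4.6×1.7)/(3.6×3.3) = 0.6582
P(3)/P(0) = (4.6×1.7×1.7)/(3.6×3.3×4.1) = 0.2729
P(4)/P(0) = (4.6×1.7×1.7×4.9)/(3.6×3.3×4.1×4.1) = 0.3262
P(5)/P(0) = (4.6×1.7×1.7×4.9×4.5)/(3.6×3.3×4.1×4.1×5.9) = 0.2488

Normalization: ∑ P(n) = 1
P(0) × (1.0000 + 1.2778 + 0.6582 + 0.2729 + 0.3262 + 0.2488) = 1
P(0) × 3.7839 = 1
P(0) = 1/3.7839 = 0.2643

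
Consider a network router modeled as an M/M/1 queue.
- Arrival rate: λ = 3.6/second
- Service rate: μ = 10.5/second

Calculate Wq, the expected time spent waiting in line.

First, compute utilization: ρ = λ/μ = 3.6/10.5 = 0.3429
For M/M/1: Wq = λ/(μ(μ-λ))
Wq = 3.6/(10.5 × (10.5-3.6))
Wq = 3.6/(10.5 × 6.90)
Wq = 0.04969 seconds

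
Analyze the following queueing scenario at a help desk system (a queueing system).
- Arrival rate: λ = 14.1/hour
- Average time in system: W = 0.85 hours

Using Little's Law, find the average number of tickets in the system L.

Little's Law: L = λW
L = 14.1 × 0.85 = 11.9850 tickets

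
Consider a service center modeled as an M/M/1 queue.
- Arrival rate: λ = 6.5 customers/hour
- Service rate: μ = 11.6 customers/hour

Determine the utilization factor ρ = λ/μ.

Server utilization: ρ = λ/μ
ρ = 6.5/11.6 = 0.5603
The server is busy 56.03% of the time.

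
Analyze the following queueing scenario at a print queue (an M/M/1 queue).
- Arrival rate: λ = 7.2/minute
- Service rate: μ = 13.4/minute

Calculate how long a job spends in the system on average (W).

First, compute utilization: ρ = λ/μ = 7.2/13.4 = 0.5373
For M/M/1: W = 1/(μ-λ)
W = 1/(13.4-7.2) = 1/6.20
W = 0.1613 minutes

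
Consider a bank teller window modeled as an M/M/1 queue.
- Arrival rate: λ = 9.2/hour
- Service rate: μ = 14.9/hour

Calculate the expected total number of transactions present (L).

ρ = λ/μ = 9.2/14.9 = 0.6174
For M/M/1: L = λ/(μ-λ)
L = 9.2/(14.9-9.2) = 9.2/5.70
L = 1.6140 transactions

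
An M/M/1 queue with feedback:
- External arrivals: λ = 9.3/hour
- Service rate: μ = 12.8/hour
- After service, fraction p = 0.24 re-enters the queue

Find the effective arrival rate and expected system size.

Effective arrival rate: λ_eff = λ/(1-p) = 9.3/(1-0.24) = 9.3/0.76 = 12.236842
ρ = λ_eff/μ = 12.236842/12.8 = 0.9560033
L = ρ/(1-ρ) = 0.9560033/(1-0.9560033) = 21.7290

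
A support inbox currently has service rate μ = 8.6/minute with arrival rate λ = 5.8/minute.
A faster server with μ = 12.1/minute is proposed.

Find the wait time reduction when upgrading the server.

System 1: ρ₁ = 5.8/8.6 = 0.6744, W₁ = 1/(8.6-5.8) = 0.3571
System 2: ρ₂ = 5.8/12.1 = 0.4793, W₂ = 1/(12.1-5.8) = 0.1587
Improvement: (W₁-W₂)/W₁ = (0.3571-0.1587)/0.3571 = 55.56%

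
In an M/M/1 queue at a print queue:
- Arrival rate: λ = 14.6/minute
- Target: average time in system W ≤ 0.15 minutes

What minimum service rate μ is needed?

For M/M/1: W = 1/(μ-λ)
Need W ≤ 0.15, so 1/(μ-λ) ≤ 0.15
μ - λ ≥ 1/0.15 = 6.6667
μ ≥ 14.6 + 6.6667 = 21.2667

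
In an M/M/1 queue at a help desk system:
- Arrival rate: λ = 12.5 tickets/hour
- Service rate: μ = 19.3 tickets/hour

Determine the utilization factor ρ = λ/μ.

Server utilization: ρ = λ/μ
ρ = 12.5/19.3 = 0.6477
The server is busy 64.77% of the time.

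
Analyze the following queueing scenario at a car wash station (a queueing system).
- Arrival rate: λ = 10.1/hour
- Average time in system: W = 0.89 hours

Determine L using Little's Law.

Little's Law: L = λW
L = 10.1 × 0.89 = 8.9890 cars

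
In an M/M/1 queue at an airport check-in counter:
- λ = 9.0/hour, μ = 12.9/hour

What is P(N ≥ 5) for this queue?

ρ = λ/μ = 9.0/12.9 = 0.6977
P(N ≥ n) = ρⁿ
P(N ≥ 5) = 0.6977^5
P(N ≥ 5) = 0.1653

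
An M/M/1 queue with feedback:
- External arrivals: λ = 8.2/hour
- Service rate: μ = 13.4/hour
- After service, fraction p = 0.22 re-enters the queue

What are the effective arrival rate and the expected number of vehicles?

Effective arrival rate: λ_eff = λ/(1-p) = 8.2/(1-0.22) = 8.2/0.78 = 10.5128
ρ = λ_eff/μ = 10.5128/13.4 = 0.78454
L = ρ/(1-ρ) = 0.78454/(1-0.78454) = 3.6412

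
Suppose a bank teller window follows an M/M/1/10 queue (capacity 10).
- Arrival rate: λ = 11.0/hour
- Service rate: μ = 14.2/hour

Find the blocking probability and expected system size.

ρ = λ/μ = 11.0/14.2 = 0.77465
P₀ = (1-ρ)/(1-ρ^(K+1)) = (1-0.77465)/(1-0.77465^11) = 0.22535/0.93972 = 0.2398
P_K = P₀×ρ^K = 0.2398 × 0.77465^10 = 0.2398 × 0.07781 = 0.01866
Blocking probability P_10 = 0.01866 (1.87%)
L = ρ[1 - (K+1)ρ^K + Kρ^(K+1)] / [(1-ρ)(1-ρ^(K+1))]
L = 0.77465 × (1 - 11×0.077814 + 10×0.060278) / ((1 - 0.77465) × (1 - 0.060278)) = 2.7319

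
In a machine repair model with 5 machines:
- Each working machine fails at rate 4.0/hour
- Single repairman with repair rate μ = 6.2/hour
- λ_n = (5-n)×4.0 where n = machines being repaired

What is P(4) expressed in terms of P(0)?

P(4)/P(0) = ∏_{i=0}^{4-1} λ_i/μ_{i+1}
= (5-0)×4.0/6.2 × (5-1)×4.0/6.2 × (5-2)×4.0/6.2 × (5-3)×4.0/6.2
= 20.7900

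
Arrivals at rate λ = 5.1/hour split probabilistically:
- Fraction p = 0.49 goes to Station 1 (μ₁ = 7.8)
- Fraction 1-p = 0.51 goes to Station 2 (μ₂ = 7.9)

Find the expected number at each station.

Effective rates: λ₁ = 5.1×0.49 = 2.499, λ₂ = 5.1×0.51 = 2.601
Station 1: ρ₁ = 2.499/7.8 = 0.32038, L₁ = ρ₁/(1-ρ₁) = 0.32038/(1-0.32038) = 0.4714
Station 2: ρ₂ = 2.601/7.9 = 0.3292, L₂ = ρ₂/(1-ρ₂) = 0.3292/(1-0.3292) = 0.4908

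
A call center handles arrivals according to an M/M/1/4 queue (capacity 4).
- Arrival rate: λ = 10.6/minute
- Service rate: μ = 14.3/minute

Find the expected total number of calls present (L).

ρ = λ/μ = 10.6/14.3 = 0.74126
P₀ = (1-ρ)/(1-ρ^(K+1)) = (1-0.74126)/(1-0.74126^5) = 0.2587/0.7762 = 0.3333
P_K = P₀×ρ^K = 0.3333 × 0.74126^4 = 0.3333 × 0.3019 = 0.1006
L = ρ[1 - (K+1)ρ^K + Kρ^(K+1)] / [(1-ρ)(1-ρ^(K+1))]
L = 0.74126 × (1 - 5×0.301913 + 4×0.223796) / ((1 - 0.74126) × (1 - 0.223796)) = 1.4233 calls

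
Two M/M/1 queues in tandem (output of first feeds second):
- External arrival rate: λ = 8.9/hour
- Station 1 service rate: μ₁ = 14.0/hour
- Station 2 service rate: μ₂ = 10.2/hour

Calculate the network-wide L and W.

By Jackson's theorem, each station behaves as independent M/M/1.
Station 1: ρ₁ = 8.9/14.0 = 0.6357, L₁ = ρ₁/(1-ρ₁) = λ/(μ₁-λ) = 8.9/5.10 = 1.7451
Station 2: ρ₂ = 8.9/10.2 = 0.8725, L₂ = ρ₂/(1-ρ₂) = λ/(μ₂-λ) = 8.9/1.30 = 6.8462
Total: L = L₁ + L₂ = 1.7451 + 6.8462 = 8.5913
W = L/λ = 8.5913/8.9 = 0.9653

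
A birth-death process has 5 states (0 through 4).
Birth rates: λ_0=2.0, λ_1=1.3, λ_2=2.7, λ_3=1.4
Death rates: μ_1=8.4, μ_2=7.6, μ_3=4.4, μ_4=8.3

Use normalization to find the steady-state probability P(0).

Ratios P(n)/P(0) = (λ₀···λₙ₋₁)/(μ₁···μₙ):
P(1)/P(0) = (2.0)/(8.4) = 0.2381
P(2)/P(0) = (2.0×1.3)/(8.4×7.6) = 0.04073
P(3)/P(0) = (2.0×1.3×2.7)/(8.4×7.6×4.4) = 0.02499
P(4)/P(0) = (2.0×1.3×2.7×1.4)/(8.4×7.6×4.4×8.3) = 0.004215

Normalization: ∑ P(n) = 1
P(0) × (1.0000 + 0.2381 + 0.04073 + 0.02499 + 0.004215) = 1
P(0) × 1.3080 = 1
P(0) = 1/1.3080 = 0.7645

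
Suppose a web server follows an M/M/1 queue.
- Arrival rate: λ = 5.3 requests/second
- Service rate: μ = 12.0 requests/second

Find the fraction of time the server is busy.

Server utilization: ρ = λ/μ
ρ = 5.3/12.0 = 0.4417
The server is busy 44.17% of the time.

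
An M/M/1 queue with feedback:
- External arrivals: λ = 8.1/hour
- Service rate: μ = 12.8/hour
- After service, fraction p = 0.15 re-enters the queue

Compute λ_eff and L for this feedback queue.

Effective arrival rate: λ_eff = λ/(1-p) = 8.1/(1-0.15) = 8.1/0.85 = 9.52941
ρ = λ_eff/μ = 9.52941/12.8 = 0.74449
L = ρ/(1-ρ) = 0.74449/(1-0.74449) = 2.9137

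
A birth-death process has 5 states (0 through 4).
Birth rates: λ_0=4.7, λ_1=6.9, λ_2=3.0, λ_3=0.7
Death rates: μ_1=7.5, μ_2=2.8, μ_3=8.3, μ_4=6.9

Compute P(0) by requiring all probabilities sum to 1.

Ratios P(n)/P(0) = (λ₀···λₙ₋₁)/(μ₁···μₙ):
P(1)/P(0) = (4.7)/(7.5) = 0.6267
P(2)/P(0) = (4.7×6.9)/(7.5×2.8) = 1.5443
P(3)/P(0) = (4.7×6.9×3.0)/(7.5×2.8×8.3) = 0.5582
P(4)/P(0) = (4.7×6.9×3.0×0.7)/(7.5×2.8×8.3×6.9) = 0.05663

Normalization: ∑ P(n) = 1
P(0) × (1.0000 + 0.6267 + 1.5443 + 0.5582 + 0.05663) = 1
P(0) × 3.7858 = 1
P(0) = 1/3.7858 = 0.2641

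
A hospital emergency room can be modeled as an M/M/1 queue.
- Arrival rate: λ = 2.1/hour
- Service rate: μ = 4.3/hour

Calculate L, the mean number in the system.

ρ = λ/μ = 2.1/4.3 = 0.4884
For M/M/1: L = λ/(μ-λ)
L = 2.1/(4.3-2.1) = 2.1/2.20
L = 0.9545 patients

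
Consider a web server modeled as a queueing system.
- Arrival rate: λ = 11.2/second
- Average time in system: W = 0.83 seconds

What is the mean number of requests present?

Little's Law: L = λW
L = 11.2 × 0.83 = 9.2960 requests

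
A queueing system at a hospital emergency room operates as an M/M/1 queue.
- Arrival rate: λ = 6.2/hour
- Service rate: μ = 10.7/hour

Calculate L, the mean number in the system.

ρ = λ/μ = 6.2/10.7 = 0.5794
For M/M/1: L = λ/(μ-λ)
L = 6.2/(10.7-6.2) = 6.2/4.50
L = 1.3778 patients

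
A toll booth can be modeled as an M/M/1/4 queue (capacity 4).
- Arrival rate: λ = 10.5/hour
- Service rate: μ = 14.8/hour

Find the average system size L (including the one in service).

ρ = λ/μ = 10.5/14.8 = 0.70946
P₀ = (1-ρ)/(1-ρ^(K+1)) = (1-0.70946)/(1-0.70946^5) = 0.29054/0.82026 = 0.3542
P_K = P₀×ρ^K = 0.354204 × 0.70946^4 = 0.354204 × 0.253345 = 0.08974
L = ρ[1 - (K+1)ρ^K + Kρ^(K+1)] / [(1-ρ)(1-ρ^(K+1))]
L = 0.70946 × (1 - 5×0.253345 + 4×0.179738) / ((1 - 0.70946) × (1 - 0.179738)) = 1.3463 vehicles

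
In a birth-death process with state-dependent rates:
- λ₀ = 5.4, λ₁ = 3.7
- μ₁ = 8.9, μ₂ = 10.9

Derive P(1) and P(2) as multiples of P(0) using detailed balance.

Balance equations:
State 0: λ₀P₀ = μ₁P₁ → P₁ = (λ₀/μ₁)P₀ = (5.4/8.9)P₀ = 0.6067P₀
State 1: P₂ = (λ₀λ₁)/(μ₁μ₂)P₀ = (5.4×3.7)/(8.9×10.9)P₀ = 0.2060P₀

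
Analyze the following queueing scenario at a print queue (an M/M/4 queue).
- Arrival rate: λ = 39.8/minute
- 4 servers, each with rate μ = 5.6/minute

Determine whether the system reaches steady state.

Stability requires ρ = λ/(cμ) < 1
ρ = 39.8/(4 × 5.6) = 39.8/22.40 = 1.7768
Since 1.7768 ≥ 1, the system is UNSTABLE.
Need c > λ/μ = 39.8/5.6 = 7.11.
Minimum servers needed: c = 8.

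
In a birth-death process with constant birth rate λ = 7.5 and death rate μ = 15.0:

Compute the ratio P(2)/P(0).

For constant rates: P(n)/P(0) = (λ/μ)^n
P(2)/P(0) = (7.5/15.0)^2 = 0.5000^2 = 0.2500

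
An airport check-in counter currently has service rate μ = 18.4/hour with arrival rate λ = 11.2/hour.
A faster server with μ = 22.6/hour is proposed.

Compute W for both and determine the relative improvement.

System 1: ρ₁ = 11.2/18.4 = 0.6087, W₁ = 1/(18.4-11.2) = 0.13889
System 2: ρ₂ = 11.2/22.6 = 0.4956, W₂ = 1/(22.6-11.2) = 0.087719
Improvement: (W₁-W₂)/W₁ = (0.13889-0.087719)/0.13889 = 36.84%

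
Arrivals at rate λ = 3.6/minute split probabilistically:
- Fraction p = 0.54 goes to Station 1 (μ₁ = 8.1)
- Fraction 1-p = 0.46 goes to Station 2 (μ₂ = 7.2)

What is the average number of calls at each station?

Effective rates: λ₁ = 3.6×0.54 = 1.944, λ₂ = 3.6×0.46 = 1.656
Station 1: ρ₁ = 1.944/8.1 = 0.2400, L₁ = ρ₁/(1-ρ₁) = 0.2400/(1-0.2400) = 0.3158
Station 2: ρ₂ = 1.656/7.2 = 0.2300, L₂ = ρ₂/(1-ρ₂) = 0.2300/(1-0.2300) = 0.2987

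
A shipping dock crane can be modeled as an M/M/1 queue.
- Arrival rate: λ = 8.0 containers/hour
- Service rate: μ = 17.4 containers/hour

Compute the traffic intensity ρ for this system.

Server utilization: ρ = λ/μ
ρ = 8.0/17.4 = 0.4598
The server is busy 45.98% of the time.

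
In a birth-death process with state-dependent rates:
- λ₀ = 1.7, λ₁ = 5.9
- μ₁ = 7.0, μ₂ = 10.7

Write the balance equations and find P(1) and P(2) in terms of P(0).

Balance equations:
State 0: λ₀P₀ = μ₁P₁ → P₁ = (λ₀/μ₁)P₀ = (1.7/7.0)P₀ = 0.2429P₀
State 1: P₂ = (λ₀λ₁)/(μ₁μ₂)P₀ = (1.7×5.9)/(7.0×10.7)P₀ = 0.1339P₀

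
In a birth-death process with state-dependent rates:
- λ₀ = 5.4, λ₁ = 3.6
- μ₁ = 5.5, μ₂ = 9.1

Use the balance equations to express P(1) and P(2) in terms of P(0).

Balance equations:
State 0: λ₀P₀ = μ₁P₁ → P₁ = (λ₀/μ₁)P₀ = (5.4/5.5)P₀ = 0.9818P₀
State 1: P₂ = (λ₀λ₁)/(μ₁μ₂)P₀ = (5.4×3.6)/(5.5×9.1)P₀ = 0.3884P₀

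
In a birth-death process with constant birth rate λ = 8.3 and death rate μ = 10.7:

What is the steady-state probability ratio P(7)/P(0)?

For constant rates: P(n)/P(0) = (λ/μ)^n
P(7)/P(0) = (8.3/10.7)^7 = 0.7757^7 = 0.1690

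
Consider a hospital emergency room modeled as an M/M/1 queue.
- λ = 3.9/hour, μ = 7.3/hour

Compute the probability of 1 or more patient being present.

ρ = λ/μ = 3.9/7.3 = 0.5342
P(N ≥ n) = ρⁿ
P(N ≥ 1) = 0.5342^1
P(N ≥ 1) = 0.5342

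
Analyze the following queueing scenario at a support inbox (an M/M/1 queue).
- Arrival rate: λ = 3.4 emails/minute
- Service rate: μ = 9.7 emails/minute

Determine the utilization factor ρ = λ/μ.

Server utilization: ρ = λ/μ
ρ = 3.4/9.7 = 0.3505
The server is busy 35.05% of the time.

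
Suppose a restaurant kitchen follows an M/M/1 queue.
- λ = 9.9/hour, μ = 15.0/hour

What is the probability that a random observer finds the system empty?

ρ = λ/μ = 9.9/15.0 = 0.6600
P(0) = 1 - ρ = 1 - 0.6600 = 0.3400
The server is idle 34.00% of the time.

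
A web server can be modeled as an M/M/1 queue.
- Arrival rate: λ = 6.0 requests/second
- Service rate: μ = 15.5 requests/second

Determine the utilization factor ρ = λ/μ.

Server utilization: ρ = λ/μ
ρ = 6.0/15.5 = 0.3871
The server is busy 38.71% of the time.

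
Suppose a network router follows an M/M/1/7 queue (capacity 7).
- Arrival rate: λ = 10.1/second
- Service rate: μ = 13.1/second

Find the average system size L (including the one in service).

ρ = λ/μ = 10.1/13.1 = 0.77099
P₀ = (1-ρ)/(1-ρ^(K+1)) = (1-0.77099)/(1-0.77099^8) = 0.2290/0.8751 = 0.2617
P_K = P₀×ρ^K = 0.26168 × 0.77099^7 = 0.26168 × 0.16194 = 0.04238
L = ρ[1 - (K+1)ρ^K + Kρ^(K+1)] / [(1-ρ)(1-ρ^(K+1))]
L = 0.77099 × (1 - 8×0.161935 + 7×0.124850) / ((1 - 0.77099) × (1 - 0.124850)) = 2.2253 packets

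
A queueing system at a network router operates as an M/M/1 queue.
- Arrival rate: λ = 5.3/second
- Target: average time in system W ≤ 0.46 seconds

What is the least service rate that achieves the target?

For M/M/1: W = 1/(μ-λ)
Need W ≤ 0.46, so 1/(μ-λ) ≤ 0.46
μ - λ ≥ 1/0.46 = 2.1739
μ ≥ 5.3 + 2.1739 = 7.4739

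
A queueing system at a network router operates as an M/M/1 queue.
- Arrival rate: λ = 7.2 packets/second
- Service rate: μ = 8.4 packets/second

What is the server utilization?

Server utilization: ρ = λ/μ
ρ = 7.2/8.4 = 0.8571
The server is busy 85.71% of the time.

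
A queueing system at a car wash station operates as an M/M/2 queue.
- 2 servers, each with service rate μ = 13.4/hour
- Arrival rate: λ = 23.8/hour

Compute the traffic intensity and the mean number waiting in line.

Traffic intensity: ρ = λ/(cμ) = 23.8/(2×13.4) = 0.8881
Since ρ = 0.8881 < 1, system is stable.
Offered load a = λ/μ = cρ = 23.8/13.4 = 1.7761
P₀ = [ Σₙ₌₀^1 aⁿ/n! + a^2/(2!(1-ρ)) ]⁻¹
Σ = a^0/0! + a^1/1! = 1.0000 + 1.7761 = 2.7761
a^2/(2!(1-ρ)) = 3.154600/(2 × 0.1119403) = 14.0905
P₀ = 1/(2.7761 + 14.0905) = 0.05929
Lq = P₀·a^2·ρ / (2!(1-ρ)²) = 0.0592885 × 3.15460 × 0.888060 / (2 × 0.0125306) = 6.6276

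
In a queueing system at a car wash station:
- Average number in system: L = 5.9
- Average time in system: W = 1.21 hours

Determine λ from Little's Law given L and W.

Little's Law: L = λW, so λ = L/W
λ = 5.9/1.21 = 4.8760 cars/hour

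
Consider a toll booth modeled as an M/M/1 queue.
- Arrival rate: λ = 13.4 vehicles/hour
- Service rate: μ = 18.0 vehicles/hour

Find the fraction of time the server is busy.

Server utilization: ρ = λ/μ
ρ = 13.4/18.0 = 0.7444
The server is busy 74.44% of the time.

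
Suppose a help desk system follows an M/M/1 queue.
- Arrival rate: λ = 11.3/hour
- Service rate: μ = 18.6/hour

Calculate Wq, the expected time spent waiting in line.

First, compute utilization: ρ = λ/μ = 11.3/18.6 = 0.6075
For M/M/1: Wq = λ/(μ(μ-λ))
Wq = 11.3/(18.6 × (18.6-11.3))
Wq = 11.3/(18.6 × 7.30)
Wq = 0.08322 hours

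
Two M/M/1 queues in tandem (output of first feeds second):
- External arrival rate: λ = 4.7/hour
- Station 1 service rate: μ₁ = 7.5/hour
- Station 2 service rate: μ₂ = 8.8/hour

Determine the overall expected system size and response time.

By Jackson's theorem, each station behaves as independent M/M/1.
Station 1: ρ₁ = 4.7/7.5 = 0.6267, L₁ = ρ₁/(1-ρ₁) = λ/(μ₁-λ) = 4.7/2.80 = 1.6786
Station 2: ρ₂ = 4.7/8.8 = 0.5341, L₂ = ρ₂/(1-ρ₂) = λ/(μ₂-λ) = 4.7/4.10 = 1.1463
Total: L = L₁ + L₂ = 1.6786 + 1.1463 = 2.8249
W = L/λ = 2.8249/4.7 = 0.6010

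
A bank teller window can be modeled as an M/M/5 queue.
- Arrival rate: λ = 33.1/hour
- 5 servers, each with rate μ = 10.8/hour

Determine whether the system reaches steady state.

Stability requires ρ = λ/(cμ) < 1
ρ = 33.1/(5 × 10.8) = 33.1/54.00 = 0.6130
Since 0.6130 < 1, the system is STABLE.
The servers are busy 61.30% of the time.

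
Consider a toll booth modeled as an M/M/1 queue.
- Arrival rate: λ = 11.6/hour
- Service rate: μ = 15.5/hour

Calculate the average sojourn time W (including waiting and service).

First, compute utilization: ρ = λ/μ = 11.6/15.5 = 0.7484
For M/M/1: W = 1/(μ-λ)
W = 1/(15.5-11.6) = 1/3.90
W = 0.2564 hours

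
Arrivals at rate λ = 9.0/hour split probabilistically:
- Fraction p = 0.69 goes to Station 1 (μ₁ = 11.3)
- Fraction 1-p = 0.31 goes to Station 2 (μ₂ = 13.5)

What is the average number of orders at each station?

Effective rates: λ₁ = 9.0×0.69 = 6.21, λ₂ = 9.0×0.31 = 2.79
Station 1: ρ₁ = 6.21/11.3 = 0.549558, L₁ = ρ₁/(1-ρ₁) = 0.549558/(1-0.549558) = 1.2200
Station 2: ρ₂ = 2.79/13.5 = 0.20667, L₂ = ρ₂/(1-ρ₂) = 0.20667/(1-0.20667) = 0.2605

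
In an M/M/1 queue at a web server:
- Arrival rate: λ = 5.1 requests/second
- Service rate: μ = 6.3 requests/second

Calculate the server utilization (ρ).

Server utilization: ρ = λ/μ
ρ = 5.1/6.3 = 0.8095
The server is busy 80.95% of the time.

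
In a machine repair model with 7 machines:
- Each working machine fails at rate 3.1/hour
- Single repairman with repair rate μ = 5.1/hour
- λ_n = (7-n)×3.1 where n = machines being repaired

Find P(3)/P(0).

P(3)/P(0) = ∏_{i=0}^{3-1} λ_i/μ_{i+1}
= (7-0)×3.1/5.1 × (7-1)×3.1/5.1 × (7-2)×3.1/5.1
= 47.1622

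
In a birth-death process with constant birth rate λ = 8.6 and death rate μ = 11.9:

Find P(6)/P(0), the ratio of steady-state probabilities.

For constant rates: P(n)/P(0) = (λ/μ)^n
P(6)/P(0) = (8.6/11.9)^6 = 0.7227^6 = 0.1425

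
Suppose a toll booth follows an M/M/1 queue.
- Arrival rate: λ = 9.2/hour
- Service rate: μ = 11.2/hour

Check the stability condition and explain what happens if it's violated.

Stability requires ρ = λ/(cμ) < 1
ρ = 9.2/(1 × 11.2) = 9.2/11.20 = 0.8214
Since 0.8214 < 1, the system is STABLE.
The server is busy 82.14% of the time.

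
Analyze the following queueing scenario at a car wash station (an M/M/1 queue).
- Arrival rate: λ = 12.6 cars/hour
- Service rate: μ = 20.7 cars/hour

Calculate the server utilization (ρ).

Server utilization: ρ = λ/μ
ρ = 12.6/20.7 = 0.6087
The server is busy 60.87% of the time.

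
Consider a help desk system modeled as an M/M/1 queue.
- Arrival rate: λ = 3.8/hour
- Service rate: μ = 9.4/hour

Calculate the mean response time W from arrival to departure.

First, compute utilization: ρ = λ/μ = 3.8/9.4 = 0.4043
For M/M/1: W = 1/(μ-λ)
W = 1/(9.4-3.8) = 1/5.60
W = 0.1786 hours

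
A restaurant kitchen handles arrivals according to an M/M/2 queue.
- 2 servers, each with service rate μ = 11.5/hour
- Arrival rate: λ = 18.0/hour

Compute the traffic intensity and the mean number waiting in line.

Traffic intensity: ρ = λ/(cμ) = 18.0/(2×11.5) = 0.7826
Since ρ = 0.7826 < 1, system is stable.
Offered load a = λ/μ = cρ = 18.0/11.5 = 1.5652
P₀ = [ Σₙ₌₀^1 aⁿ/n! + a^2/(2!(1-ρ)) ]⁻¹
Σ = a^0/0! + a^1/1! = 1.0000 + 1.5652 = 2.5652
a^2/(2!(1-ρ)) = 2.4499/(2 × 0.21739) = 5.6348
P₀ = 1/(2.5652 + 5.6348) = 0.1220
Lq = P₀·a^2·ρ / (2!(1-ρ)²) = 0.12195 × 2.4499 × 0.78261 / (2 × 0.047259) = 2.4738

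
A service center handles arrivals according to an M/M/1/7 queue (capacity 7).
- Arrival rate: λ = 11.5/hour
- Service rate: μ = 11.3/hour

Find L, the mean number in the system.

ρ = λ/μ = 11.5/11.3 = 1.0177
P₀ = (1-ρ)/(1-ρ^(K+1)) = (1-1.0177)/(1-1.0177^8) = -0.01770/-0.1507 = 0.1175
P_K = P₀×ρ^K = 0.11746 × 1.0177^7 = 0.11746 × 1.1307 = 0.1328
L = ρ[1 - (K+1)ρ^K + Kρ^(K+1)] / [(1-ρ)(1-ρ^(K+1))]
L = 1.0177 × (1 - 8×1.13067665 + 7×1.15068962) / ((1 - 1.0177) × (1 - 1.15068962)) = 3.5921 customers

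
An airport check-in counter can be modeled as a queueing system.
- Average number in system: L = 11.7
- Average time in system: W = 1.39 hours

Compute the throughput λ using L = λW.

Little's Law: L = λW, so λ = L/W
λ = 11.7/1.39 = 8.4173 passengers/hour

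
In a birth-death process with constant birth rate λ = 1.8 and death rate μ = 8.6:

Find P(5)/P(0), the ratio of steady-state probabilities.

For constant rates: P(n)/P(0) = (λ/μ)^n
P(5)/P(0) = (1.8/8.6)^5 = 0.209302^5 = 0.0004017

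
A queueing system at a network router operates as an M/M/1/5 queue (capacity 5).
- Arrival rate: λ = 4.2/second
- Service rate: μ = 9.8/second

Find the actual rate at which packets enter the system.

ρ = λ/μ = 4.2/9.8 = 0.42857
P₀ = (1-ρ)/(1-ρ^(K+1)) = (1-0.42857)/(1-0.42857^6) = 0.5714/0.9938 = 0.5750
P_K = P₀×ρ^K = 0.57499 × 0.42857^5 = 0.57499 × 0.014458 = 0.008313
λ_eff = λ(1-P_K) = 4.2 × (1 - 0.008313) = 4.2 × 0.9917 = 4.1651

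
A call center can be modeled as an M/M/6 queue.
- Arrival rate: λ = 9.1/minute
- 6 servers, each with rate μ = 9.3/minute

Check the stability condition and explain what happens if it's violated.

Stability requires ρ = λ/(cμ) < 1
ρ = 9.1/(6 × 9.3) = 9.1/55.80 = 0.1631
Since 0.1631 < 1, the system is STABLE.
The servers are busy 16.31% of the time.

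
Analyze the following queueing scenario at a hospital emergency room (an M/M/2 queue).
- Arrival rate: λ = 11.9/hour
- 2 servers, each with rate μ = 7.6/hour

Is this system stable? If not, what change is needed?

Stability requires ρ = λ/(cμ) < 1
ρ = 11.9/(2 × 7.6) = 11.9/15.20 = 0.7829
Since 0.7829 < 1, the system is STABLE.
The servers are busy 78.29% of the time.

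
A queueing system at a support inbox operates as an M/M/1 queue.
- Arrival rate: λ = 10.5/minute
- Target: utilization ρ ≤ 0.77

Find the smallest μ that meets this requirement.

ρ = λ/μ, so μ = λ/ρ
μ ≥ 10.5/0.77 = 13.6364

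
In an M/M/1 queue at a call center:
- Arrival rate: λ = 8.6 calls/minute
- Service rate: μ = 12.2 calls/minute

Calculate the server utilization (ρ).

Server utilization: ρ = λ/μ
ρ = 8.6/12.2 = 0.7049
The server is busy 70.49% of the time.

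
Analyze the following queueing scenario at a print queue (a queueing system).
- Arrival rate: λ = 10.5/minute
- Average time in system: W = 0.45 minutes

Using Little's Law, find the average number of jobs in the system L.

Little's Law: L = λW
L = 10.5 × 0.45 = 4.7250 jobs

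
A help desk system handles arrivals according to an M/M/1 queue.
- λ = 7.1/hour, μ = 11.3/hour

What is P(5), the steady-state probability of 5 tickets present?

ρ = λ/μ = 7.1/11.3 = 0.62832
P(n) = (1-ρ)ρⁿ
P(5) = (1-0.62832) × 0.62832^5
P(5) = 0.3717 × 0.09793
P(5) = 0.03640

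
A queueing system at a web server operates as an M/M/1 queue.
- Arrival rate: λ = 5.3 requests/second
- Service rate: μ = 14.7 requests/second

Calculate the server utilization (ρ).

Server utilization: ρ = λ/μ
ρ = 5.3/14.7 = 0.3605
The server is busy 36.05% of the time.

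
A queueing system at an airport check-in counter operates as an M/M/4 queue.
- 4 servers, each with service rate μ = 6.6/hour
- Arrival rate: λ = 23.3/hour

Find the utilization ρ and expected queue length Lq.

Traffic intensity: ρ = λ/(cμ) = 23.3/(4×6.6) = 0.8826
Since ρ = 0.8826 < 1, system is stable.
Offered load a = λ/μ = cρ = 23.3/6.6 = 3.5303
P₀ = [ Σₙ₌₀^3 aⁿ/n! + a^4/(4!(1-ρ)) ]⁻¹
Σ = a^0/0! + a^1/1! + a^2/2! + a^3/3! = 1.0000 + 3.5303 + 6.2315 + 7.3331 = 18.0949
a^4/(4!(1-ρ)) = 155.3274/(24 × 0.1174242) = 55.1162
P₀ = 1/(18.0949 + 55.1162) = 0.01366
Lq = P₀·a^4·ρ / (4!(1-ρ)²) = 0.0136591 × 155.3274 × 0.882576 / (24 × 0.0137885) = 5.6584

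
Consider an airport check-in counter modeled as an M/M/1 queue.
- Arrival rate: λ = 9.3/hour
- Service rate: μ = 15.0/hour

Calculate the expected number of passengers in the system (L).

ρ = λ/μ = 9.3/15.0 = 0.6200
For M/M/1: L = λ/(μ-λ)
L = 9.3/(15.0-9.3) = 9.3/5.70
L = 1.6316 passengers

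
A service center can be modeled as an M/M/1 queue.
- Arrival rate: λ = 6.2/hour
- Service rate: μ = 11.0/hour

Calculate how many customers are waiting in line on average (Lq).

ρ = λ/μ = 6.2/11.0 = 0.5636
For M/M/1: Lq = λ²/(μ(μ-λ))
Lq = 38.44/(11.0 × 4.80)
Lq = 0.7280 customers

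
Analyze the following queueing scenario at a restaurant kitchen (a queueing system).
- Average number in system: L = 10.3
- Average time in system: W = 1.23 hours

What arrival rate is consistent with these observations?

Little's Law: L = λW, so λ = L/W
λ = 10.3/1.23 = 8.3740 orders/hour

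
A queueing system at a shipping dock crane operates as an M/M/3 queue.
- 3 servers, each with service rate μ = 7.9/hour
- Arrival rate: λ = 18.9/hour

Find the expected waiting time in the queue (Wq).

Traffic intensity: ρ = λ/(cμ) = 18.9/(3×7.9) = 0.7975
Since ρ = 0.7975 < 1, system is stable.
Offered load a = λ/μ = cρ = 18.9/7.9 = 2.3924
P₀ = [ Σₙ₌₀^2 aⁿ/n! + a^3/(3!(1-ρ)) ]⁻¹
Σ = a^0/0! + a^1/1! + a^2/2! = 1.0000 + 2.3924 + 2.8618 = 6.2542
a^3/(3!(1-ρ)) = 13.6932/(6 × 0.202532) = 11.2683
P₀ = 1/(6.2542 + 11.2683) = 0.05707
Lq = P₀·a^3·ρ / (3!(1-ρ)²) = 0.057069 × 13.6932 × 0.79747 / (6 × 0.041019) = 2.5321
Wq = Lq/λ = 2.5321/18.9 = 0.1340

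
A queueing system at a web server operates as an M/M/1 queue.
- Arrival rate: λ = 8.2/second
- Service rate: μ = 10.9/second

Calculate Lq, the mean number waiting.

ρ = λ/μ = 8.2/10.9 = 0.7523
For M/M/1: Lq = λ²/(μ(μ-λ))
Lq = 67.24/(10.9 × 2.70)
Lq = 2.2847 requests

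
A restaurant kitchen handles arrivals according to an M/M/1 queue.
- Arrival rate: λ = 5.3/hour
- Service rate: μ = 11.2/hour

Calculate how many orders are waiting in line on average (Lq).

ρ = λ/μ = 5.3/11.2 = 0.4732
For M/M/1: Lq = λ²/(μ(μ-λ))
Lq = 28.09/(11.2 × 5.90)
Lq = 0.4251 orders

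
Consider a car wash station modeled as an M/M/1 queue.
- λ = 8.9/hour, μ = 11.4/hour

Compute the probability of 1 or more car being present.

ρ = λ/μ = 8.9/11.4 = 0.7807
P(N ≥ n) = ρⁿ
P(N ≥ 1) = 0.7807^1
P(N ≥ 1) = 0.7807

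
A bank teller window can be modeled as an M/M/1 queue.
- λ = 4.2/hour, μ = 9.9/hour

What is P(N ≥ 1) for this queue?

ρ = λ/μ = 4.2/9.9 = 0.4242
P(N ≥ n) = ρⁿ
P(N ≥ 1) = 0.4242^1
P(N ≥ 1) = 0.4242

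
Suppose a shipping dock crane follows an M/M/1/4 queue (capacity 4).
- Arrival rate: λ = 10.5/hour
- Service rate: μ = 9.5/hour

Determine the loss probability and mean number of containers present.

ρ = λ/μ = 10.5/9.5 = 1.10526
P₀ = (1-ρ)/(1-ρ^(K+1)) = (1-1.10526)/(1-1.10526^5) = -0.1053/-0.6494 = 0.1621
P_K = P₀×ρ^K = 0.1621 × 1.10526^4 = 0.1621 × 1.4923 = 0.2419
Blocking probability P_4 = 0.2419 (24.19%)
L = ρ[1 - (K+1)ρ^K + Kρ^(K+1)] / [(1-ρ)(1-ρ^(K+1))]
L = 1.10526 × (1 - 5×1.492306 + 4×1.649386) / ((1 - 1.10526) × (1 - 1.649386)) = 2.1993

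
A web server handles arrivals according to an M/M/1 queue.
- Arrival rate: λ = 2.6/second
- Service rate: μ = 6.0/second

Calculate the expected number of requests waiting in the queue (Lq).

ρ = λ/μ = 2.6/6.0 = 0.4333
For M/M/1: Lq = λ²/(μ(μ-λ))
Lq = 6.76/(6.0 × 3.40)
Lq = 0.3314 requests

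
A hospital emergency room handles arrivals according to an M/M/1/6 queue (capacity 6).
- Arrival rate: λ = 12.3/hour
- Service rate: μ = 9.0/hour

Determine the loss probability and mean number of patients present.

ρ = λ/μ = 12.3/9.0 = 1.36667
P₀ = (1-ρ)/(1-ρ^(K+1)) = (1-1.36667)/(1-1.36667^7) = -0.36667/-7.9052 = 0.04638
P_K = P₀×ρ^K = 0.04638 × 1.36667^6 = 0.04638 × 6.5160 = 0.3022
Blocking probability P_6 = 0.3022 (30.22%)
L = ρ[1 - (K+1)ρ^K + Kρ^(K+1)] / [(1-ρ)(1-ρ^(K+1))]
L = 1.36667 × (1 - 7×6.5160 + 6×8.9052) / ((1 - 1.36667) × (1 - 8.9052)) = 4.1582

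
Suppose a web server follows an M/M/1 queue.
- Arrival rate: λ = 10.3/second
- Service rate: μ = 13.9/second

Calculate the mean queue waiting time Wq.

First, compute utilization: ρ = λ/μ = 10.3/13.9 = 0.7410
For M/M/1: Wq = λ/(μ(μ-λ))
Wq = 10.3/(13.9 × (13.9-10.3))
Wq = 10.3/(13.9 × 3.60)
Wq = 0.2058 seconds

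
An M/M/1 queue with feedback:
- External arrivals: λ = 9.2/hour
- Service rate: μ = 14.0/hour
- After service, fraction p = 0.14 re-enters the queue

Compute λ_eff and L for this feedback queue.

Effective arrival rate: λ_eff = λ/(1-p) = 9.2/(1-0.14) = 9.2/0.86 = 10.6977
ρ = λ_eff/μ = 10.6977/14.0 = 0.76412
L = ρ/(1-ρ) = 0.76412/(1-0.76412) = 3.2394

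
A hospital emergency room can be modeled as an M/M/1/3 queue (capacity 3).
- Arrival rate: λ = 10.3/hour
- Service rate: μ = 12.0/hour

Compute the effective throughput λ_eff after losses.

ρ = λ/μ = 10.3/12.0 = 0.85833
P₀ = (1-ρ)/(1-ρ^(K+1)) = (1-0.85833)/(1-0.85833^4) = 0.14167/0.45723 = 0.3098
P_K = P₀×ρ^K = 0.3098 × 0.85833^3 = 0.3098 × 0.6324 = 0.1959
λ_eff = λ(1-P_K) = 10.3 × (1 - 0.19593) = 10.3 × 0.80407 = 8.2819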